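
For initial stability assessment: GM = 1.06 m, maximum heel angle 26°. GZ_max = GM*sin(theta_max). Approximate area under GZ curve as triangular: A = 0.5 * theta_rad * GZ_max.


Formula: GZ_max = GM * sin(theta); Area = 0.5 * theta_rad * GZ_max
Step 1 — GZ_max = 1.06 * sin(26°) = 1.06 * 0.438371 = 0.464673 m
Step 2 — theta_rad = 26 * pi/180 = 0.453786 rad
Step 3 — Area = 0.5 * 0.453786 * 0.464673 ≈ 0.10543 m·rad (5 s.f.)

0.10543 m·rad


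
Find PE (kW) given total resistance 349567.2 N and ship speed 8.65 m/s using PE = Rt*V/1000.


Formula: PE = Rt * V / 1000 (kW)
Step 1 — PE (W) = 349567.2 * 8.65 = 3023756.28 W
Step 2 — PE (kW) = 3023756.28 / 1000 ≈ 3023.8 kW (5 s.f.)

3023.8 kW


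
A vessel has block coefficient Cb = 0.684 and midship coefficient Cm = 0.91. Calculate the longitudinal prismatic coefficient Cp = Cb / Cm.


Formula: Cp = Cb / Cm
Substituting: Cp = 0.684 / 0.91
Result: Cp ≈ 0.75165 (5 s.f.)

0.75165


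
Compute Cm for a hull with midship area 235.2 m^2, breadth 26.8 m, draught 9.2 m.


Formula: Cm = Am / (B * T)
Step 1 — B * T = 26.8 * 9.2 = 246.56 m^2
Step 2 — Cm = 235.2 / 246.56 ≈ 0.95393 (5 s.f.)

0.95393


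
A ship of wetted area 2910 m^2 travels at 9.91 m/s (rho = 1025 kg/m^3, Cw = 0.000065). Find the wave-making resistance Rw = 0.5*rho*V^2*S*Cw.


Formula: Rw = 0.5 * rho * V^2 * S * Cw
Step 1 — V^2 = 9.91^2 = 98.2081
Step 2 — 0.5 * rho * V^2 = 0.5 * 1025 * 98.2081 = 50331.65125
Step 3 — Rw = 50331.65125 * 2910 * 0.000065 ≈ 9520.2 N (5 s.f.)

9520.2 N


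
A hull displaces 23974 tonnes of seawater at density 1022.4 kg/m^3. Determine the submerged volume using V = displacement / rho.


Formula: V = mass / rho
Step 1 — convert tonnes to kg: 23974 t * 1000 = 23974000 kg
Step 2 — V = 23974000 / 1022.4 ≈ 23449 m^3 (5 s.f.)

23449 m^3


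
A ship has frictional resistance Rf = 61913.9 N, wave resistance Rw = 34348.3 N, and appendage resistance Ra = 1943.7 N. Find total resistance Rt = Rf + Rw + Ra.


Formula: Rt = Rf + Rw + Ra
Substituting: Rt = 61913.9 + 34348.3 + 1943.7
Result: Rt = 98205.9 N

98205.9 N


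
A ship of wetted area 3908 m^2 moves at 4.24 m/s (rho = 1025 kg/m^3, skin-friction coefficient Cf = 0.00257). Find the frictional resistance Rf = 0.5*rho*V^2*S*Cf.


Formula: Rf = 0.5 * rho * V^2 * S * Cf
Step 1 — V^2 = 4.24^2 = 17.9776
Step 2 — 0.5 * rho * V^2 = 0.5 * 1025 * 17.9776 = 9213.52
Step 3 — Rf = 9213.52 * 3908 * 0.00257 ≈ 92537 N (5 s.f.)

92537 N


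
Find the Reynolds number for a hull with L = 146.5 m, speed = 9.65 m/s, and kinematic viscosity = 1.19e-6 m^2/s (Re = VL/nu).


Formula: Re = V * L / nu
Step 1 — V * L = 9.65 * 146.5 = 1413.725 m^2/s
Step 2 — Re = 1413.725 / 1.19e-6 = 1.19e+09

1.19e+09


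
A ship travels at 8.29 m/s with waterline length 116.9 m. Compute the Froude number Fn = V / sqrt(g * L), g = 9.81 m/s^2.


Formula: Fn = V / sqrt(g * L)
Step 1 — g * L = 9.81 * 116.9 = 1146.789
Step 2 — sqrt(g * L) = sqrt(1146.789) = 33.864273
Step 3 — Fn = 8.29 / 33.864273 ≈ 0.24480 (5 s.f.)

0.24480


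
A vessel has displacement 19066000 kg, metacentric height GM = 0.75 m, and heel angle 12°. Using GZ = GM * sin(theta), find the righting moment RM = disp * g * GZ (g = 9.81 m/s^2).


Formula: GZ = GM * sin(theta); RM = disp * g * GZ
Step 1 — GZ = 0.75 * sin(12°) = 0.75 * 0.207912 = 0.155934 m
Step 2 — RM = 19066000 * 9.81 * 0.155934 ≈ 29165000 N·m (5 s.f.)

29165000 N·m


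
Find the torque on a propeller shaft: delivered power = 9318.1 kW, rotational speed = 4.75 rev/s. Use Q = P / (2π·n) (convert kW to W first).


Formula: Q = P_W / (2 * pi * n)
Step 1 — P_W = 9318.1 kW * 1000 = 9318100.0 W
Step 2 — 2 * pi * n = 2 * pi * 4.75 = 29.84513
Step 3 — Q = 9318100.0 / 29.84513 ≈ 312220 N·m (5 s.f.)

312220 N·m


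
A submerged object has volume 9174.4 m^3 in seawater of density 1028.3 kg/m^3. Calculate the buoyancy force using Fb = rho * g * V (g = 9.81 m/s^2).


Formula: Fb = rho * g * V
Substituting: Fb = 1028.3 * 9.81 * 9174.4
Intermediate: 1028.3 * 9.81 = 10087.623
Result: Fb = 10087.623 * 9174.4 ≈ 92548000 N (5 s.f.)

92548000 N


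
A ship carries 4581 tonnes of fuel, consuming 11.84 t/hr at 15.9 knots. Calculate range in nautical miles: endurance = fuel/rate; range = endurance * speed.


Formula: endurance = fuel / rate; range = endurance * speed
Step 1 — endurance = 4581 / 11.84 = 386.9088 hours
Step 2 — range = 386.9088 * 15.9 ≈ 6151.8 nautical miles (5 s.f.)

6151.8 NM


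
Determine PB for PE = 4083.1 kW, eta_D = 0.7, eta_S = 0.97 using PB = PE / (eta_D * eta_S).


Formula: PB = PE / (eta_D * eta_S)
Step 1 — combined efficiency = eta_D * eta_S = 0.7 * 0.97 = 0.679
Step 2 — PB = 4083.1 / 0.679 ≈ 6013.4 kW (5 s.f.)

6013.4 kW


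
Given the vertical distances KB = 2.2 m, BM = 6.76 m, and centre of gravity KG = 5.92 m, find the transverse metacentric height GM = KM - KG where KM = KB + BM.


Formula: GM = KB + BM - KG
Step 1 — KM = KB + BM = 2.2 + 6.76 = 8.96 m
Step 2 — GM = KM - KG = 8.96 - 5.92 = 3.04 m

3.04 m


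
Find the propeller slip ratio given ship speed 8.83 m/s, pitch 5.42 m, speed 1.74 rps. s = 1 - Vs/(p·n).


Formula: s = 1 - Vs / (p * n)
Step 1 — p * n = 5.42 * 1.74 = 9.4308
Step 2 — Vs / (p*n) = 8.83 / 9.4308 = 0.936294 (6 d.p.)
Step 3 — s = 1 - 0.936294 = 0.063706

0.063706


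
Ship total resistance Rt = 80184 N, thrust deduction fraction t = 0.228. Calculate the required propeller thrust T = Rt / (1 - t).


Formula: T = Rt / (1 - t)
Step 1 — (1 - t) = 1 - 0.228 = 0.772
Step 2 — T = 80184 / 0.772 ≈ 103870 N (5 s.f.)

103870 N


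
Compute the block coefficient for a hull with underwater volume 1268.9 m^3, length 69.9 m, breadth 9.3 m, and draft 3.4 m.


Formula: Cb = V / (L * B * T)
Step 1 — L * B * T = 69.9 * 9.3 * 3.4 = 2210.238 m^3
Step 2 — Cb = 1268.9 / 2210.238 ≈ 0.57410 (5 s.f.)

0.57410


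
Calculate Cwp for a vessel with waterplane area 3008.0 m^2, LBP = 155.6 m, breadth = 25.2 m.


Formula: Cwp = Aw / (L * B)
Step 1 — L * B = 155.6 * 25.2 = 3921.12 m^2
Step 2 — Cwp = 3008.0 / 3921.12 ≈ 0.76713 (5 s.f.)

0.76713


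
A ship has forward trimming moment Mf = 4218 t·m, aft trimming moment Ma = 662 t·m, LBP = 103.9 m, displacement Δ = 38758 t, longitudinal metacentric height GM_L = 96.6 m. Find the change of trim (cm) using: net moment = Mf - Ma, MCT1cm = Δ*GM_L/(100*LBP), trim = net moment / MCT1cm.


Formula: net trimming moment = Mf - Ma; MCT1cm = Δ*GM_L/(100*LBP); trim = net moment / MCT1cm
Step 1 — net trimming moment = 4218 - 662 = 3556 t·m
Step 2 — MCT1cm = 38758 * 96.6 / (100 * 103.9) = 360.3487 t·m/cm
Step 3 — trim = 3556 / 360.3487 ≈ 9.8682 cm (5 s.f.)

9.8682 cm


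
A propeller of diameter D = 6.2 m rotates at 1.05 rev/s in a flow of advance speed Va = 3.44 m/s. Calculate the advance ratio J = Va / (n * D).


Formula: J = Va / (n * D)
Step 1 — n * D = 1.05 * 6.2 = 6.51
Step 2 — J = 3.44 / 6.51 ≈ 0.52842 (5 s.f.)

0.52842


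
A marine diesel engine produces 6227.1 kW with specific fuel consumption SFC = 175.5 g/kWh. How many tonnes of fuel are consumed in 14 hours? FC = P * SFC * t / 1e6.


Formula: FC (tonnes) = P * SFC * t / 1,000,000
Step 1 — P * SFC * t = 6227.1 * 175.5 * 14 = 15299984.7 g
Step 2 — FC (tonnes) = 15299984.7 / 1,000,000 ≈ 15.300 tonnes (5 s.f.)

15.300 tonnes


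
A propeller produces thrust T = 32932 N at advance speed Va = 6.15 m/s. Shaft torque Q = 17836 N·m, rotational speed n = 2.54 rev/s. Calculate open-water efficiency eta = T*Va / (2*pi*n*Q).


Formula: eta = T * Va / (2 * pi * n * Q)
Step 1 — numerator = T * Va = 32932 * 6.15 = 202531.8
Step 2 — 2 * pi * n = 2 * pi * 2.54 = 15.959291
Step 3 — denominator = 15.959291 * 17836 = 284649.91
Step 4 — eta = 202531.8 / 284649.91 ≈ 0.71151 (5 s.f.)

0.71151


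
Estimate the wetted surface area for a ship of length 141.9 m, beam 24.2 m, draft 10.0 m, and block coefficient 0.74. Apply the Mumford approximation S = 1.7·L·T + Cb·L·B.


Formula: S = 1.7*L*T + V/T with V = Cb*L*B*T, i.e. S = L * (1.7*T + Cb*B)
Step 1 — 1.7*T = 1.7 * 10.0 = 17.0 m
Step 2 — Cb*B = 0.74 * 24.2 = 17.908 m
Step 3 — 1.7*T + Cb*B = 17.0 + 17.908 = 34.908 m
Step 4 — S = 141.9 * 34.908 ≈ 4953.4 m^2 (5 s.f.)

4953.4 m^2


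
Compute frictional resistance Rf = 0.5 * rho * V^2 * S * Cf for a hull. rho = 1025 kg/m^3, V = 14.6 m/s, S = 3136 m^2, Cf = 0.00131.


Formula: Rf = 0.5 * rho * V^2 * S * Cf
Step 1 — V^2 = 14.6^2 = 213.16
Step 2 — 0.5 * rho * V^2 = 0.5 * 1025 * 213.16 = 109244.5
Step 3 — Rf = 109244.5 * 3136 * 0.00131 ≈ 448790 N (5 s.f.)

448790 N


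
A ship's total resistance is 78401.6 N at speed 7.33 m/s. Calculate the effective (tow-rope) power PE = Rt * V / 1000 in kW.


Formula: PE = Rt * V / 1000 (kW)
Step 1 — PE (W) = 78401.6 * 7.33 = 574683.728 W
Step 2 — PE (kW) = 574683.728 / 1000 ≈ 574.68 kW (5 s.f.)

574.68 kW


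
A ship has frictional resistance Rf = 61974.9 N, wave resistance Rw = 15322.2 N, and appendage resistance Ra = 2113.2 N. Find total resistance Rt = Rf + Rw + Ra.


Formula: Rt = Rf + Rw + Ra
Substituting: Rt = 61974.9 + 15322.2 + 2113.2
Result: Rt = 79410.3 N

79410.3 N


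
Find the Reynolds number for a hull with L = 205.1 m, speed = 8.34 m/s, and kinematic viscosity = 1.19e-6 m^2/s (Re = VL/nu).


Formula: Re = V * L / nu
Step 1 — V * L = 8.34 * 205.1 = 1710.534 m^2/s
Step 2 — Re = 1710.534 / 1.19e-6 = 1.44e+09

1.44e+09


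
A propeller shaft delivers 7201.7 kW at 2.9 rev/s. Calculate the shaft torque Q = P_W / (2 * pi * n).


Formula: Q = P_W / (2 * pi * n)
Step 1 — P_W = 7201.7 kW * 1000 = 7201700.0 W
Step 2 — 2 * pi * n = 2 * pi * 2.9 = 18.221237
Step 3 — Q = 7201700.0 / 18.221237 ≈ 395240 N·m (5 s.f.)

395240 N·m


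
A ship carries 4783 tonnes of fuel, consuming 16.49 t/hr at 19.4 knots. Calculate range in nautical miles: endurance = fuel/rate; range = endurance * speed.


Formula: endurance = fuel / rate; range = endurance * speed
Step 1 — endurance = 4783 / 16.49 = 290.0546 hours
Step 2 — range = 290.0546 * 19.4 ≈ 5627.1 nautical miles (5 s.f.)

5627.1 NM


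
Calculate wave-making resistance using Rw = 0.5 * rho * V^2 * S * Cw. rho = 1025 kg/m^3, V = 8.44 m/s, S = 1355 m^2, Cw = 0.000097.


Formula: Rw = 0.5 * rho * V^2 * S * Cw
Step 1 — V^2 = 8.44^2 = 71.2336
Step 2 — 0.5 * rho * V^2 = 0.5 * 1025 * 71.2336 = 36507.22
Step 3 — Rw = 36507.22 * 1355 * 0.000097 ≈ 4798.3 N (5 s.f.)

4798.3 N


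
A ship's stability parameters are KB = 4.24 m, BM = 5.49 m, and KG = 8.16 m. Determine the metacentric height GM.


Formula: GM = KB + BM - KG
Step 1 — KM = KB + BM = 4.24 + 5.49 = 9.73 m
Step 2 — GM = KM - KG = 9.73 - 8.16 = 1.57 m

1.57 m


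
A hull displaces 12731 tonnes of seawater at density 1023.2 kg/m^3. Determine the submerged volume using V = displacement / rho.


Formula: V = mass / rho
Step 1 — convert tonnes to kg: 12731 t * 1000 = 12731000 kg
Step 2 — V = 12731000 / 1023.2 ≈ 12442 m^3 (5 s.f.)

12442 m^3


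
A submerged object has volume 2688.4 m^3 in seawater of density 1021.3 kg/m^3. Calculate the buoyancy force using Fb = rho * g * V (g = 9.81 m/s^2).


Formula: Fb = rho * g * V
Substituting: Fb = 1021.3 * 9.81 * 2688.4
Intermediate: 1021.3 * 9.81 = 10018.953
Result: Fb = 10018.953 * 2688.4 ≈ 26935000 N (5 s.f.)

26935000 N


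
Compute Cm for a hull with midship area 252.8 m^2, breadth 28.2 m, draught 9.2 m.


Formula: Cm = Am / (B * T)
Step 1 — B * T = 28.2 * 9.2 = 259.44 m^2
Step 2 — Cm = 252.8 / 259.44 ≈ 0.97441 (5 s.f.)

0.97441


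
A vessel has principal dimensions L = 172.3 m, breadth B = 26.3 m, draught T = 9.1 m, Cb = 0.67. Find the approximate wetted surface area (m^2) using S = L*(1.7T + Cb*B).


Formula: S = 1.7*L*T + V/T with V = Cb*L*B*T, i.e. S = L * (1.7*T + Cb*B)
Step 1 — 1.7*T = 1.7 * 9.1 = 15.47 m
Step 2 — Cb*B = 0.67 * 26.3 = 17.621 m
Step 3 — 1.7*T + Cb*B = 15.47 + 17.621 = 33.091 m
Step 4 — S = 172.3 * 33.091 ≈ 5701.6 m^2 (5 s.f.)

5701.6 m^2


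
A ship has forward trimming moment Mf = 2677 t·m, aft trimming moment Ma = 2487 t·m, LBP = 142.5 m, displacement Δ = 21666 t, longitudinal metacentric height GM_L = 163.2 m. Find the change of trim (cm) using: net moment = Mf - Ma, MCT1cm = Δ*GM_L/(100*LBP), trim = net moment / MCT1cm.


Formula: net trimming moment = Mf - Ma; MCT1cm = Δ*GM_L/(100*LBP); trim = net moment / MCT1cm
Step 1 — net trimming moment = 2677 - 2487 = 190 t·m
Step 2 — MCT1cm = 21666 * 163.2 / (100 * 142.5) = 248.1327 t·m/cm
Step 3 — trim = 190 / 248.1327 ≈ 0.76572 cm (5 s.f.)

0.76572 cm


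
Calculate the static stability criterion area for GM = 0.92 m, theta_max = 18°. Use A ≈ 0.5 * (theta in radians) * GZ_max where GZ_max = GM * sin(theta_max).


Formula: GZ_max = GM * sin(theta); Area = 0.5 * theta_rad * GZ_max
Step 1 — GZ_max = 0.92 * sin(18°) = 0.92 * 0.309017 = 0.284296 m
Step 2 — theta_rad = 18 * pi/180 = 0.314159 rad
Step 3 — Area = 0.5 * 0.314159 * 0.284296 ≈ 0.044657 m·rad (5 s.f.)

0.044657 m·rad


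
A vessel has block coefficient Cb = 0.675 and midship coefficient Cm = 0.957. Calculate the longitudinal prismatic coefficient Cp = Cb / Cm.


Formula: Cp = Cb / Cm
Substituting: Cp = 0.675 / 0.957
Result: Cp ≈ 0.70533 (5 s.f.)

0.70533


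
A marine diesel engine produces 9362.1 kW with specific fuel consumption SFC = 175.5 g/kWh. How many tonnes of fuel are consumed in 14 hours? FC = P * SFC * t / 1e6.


Formula: FC (tonnes) = P * SFC * t / 1,000,000
Step 1 — P * SFC * t = 9362.1 * 175.5 * 14 = 23002679.7 g
Step 2 — FC (tonnes) = 23002679.7 / 1,000,000 ≈ 23.003 tonnes (5 s.f.)

23.003 tonnes


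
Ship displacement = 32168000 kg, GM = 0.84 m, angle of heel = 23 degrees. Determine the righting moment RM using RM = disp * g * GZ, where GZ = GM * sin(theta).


Formula: GZ = GM * sin(theta); RM = disp * g * GZ
Step 1 — GZ = 0.84 * sin(23°) = 0.84 * 0.390731 = 0.328214 m
Step 2 — RM = 32168000 * 9.81 * 0.328214 ≈ 103570000 N·m (5 s.f.)

103570000 N·m


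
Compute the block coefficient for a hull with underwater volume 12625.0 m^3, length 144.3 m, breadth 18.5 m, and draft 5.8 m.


Formula: Cb = V / (L * B * T)
Step 1 — L * B * T = 144.3 * 18.5 * 5.8 = 15483.39 m^3
Step 2 — Cb = 12625.0 / 15483.39 ≈ 0.81539 (5 s.f.)

0.81539


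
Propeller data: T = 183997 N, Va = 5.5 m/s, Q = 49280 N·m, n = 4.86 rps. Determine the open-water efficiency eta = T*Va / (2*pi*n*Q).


Formula: eta = T * Va / (2 * pi * n * Q)
Step 1 — numerator = T * Va = 183997 * 5.5 = 1011983.5
Step 2 — 2 * pi * n = 2 * pi * 4.86 = 30.536281
Step 3 — denominator = 30.536281 * 49280 = 1504827.93
Step 4 — eta = 1011983.5 / 1504827.93 ≈ 0.67249 (5 s.f.)

0.67249


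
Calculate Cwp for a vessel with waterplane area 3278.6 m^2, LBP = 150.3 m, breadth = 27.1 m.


Formula: Cwp = Aw / (L * B)
Step 1 — L * B = 150.3 * 27.1 = 4073.13 m^2
Step 2 — Cwp = 3278.6 / 4073.13 ≈ 0.80493 (5 s.f.)

0.80493


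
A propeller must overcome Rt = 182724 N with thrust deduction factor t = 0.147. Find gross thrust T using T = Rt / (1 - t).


Formula: T = Rt / (1 - t)
Step 1 — (1 - t) = 1 - 0.147 = 0.853
Step 2 — T = 182724 / 0.853 ≈ 214210 N (5 s.f.)

214210 N


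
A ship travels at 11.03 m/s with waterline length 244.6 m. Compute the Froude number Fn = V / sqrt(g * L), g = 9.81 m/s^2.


Formula: Fn = V / sqrt(g * L)
Step 1 — g * L = 9.81 * 244.6 = 2399.526
Step 2 — sqrt(g * L) = sqrt(2399.526) = 48.984957
Step 3 — Fn = 11.03 / 48.984957 ≈ 0.22517 (5 s.f.)

0.22517


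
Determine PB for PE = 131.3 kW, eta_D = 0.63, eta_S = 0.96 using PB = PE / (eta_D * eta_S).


Formula: PB = PE / (eta_D * eta_S)
Step 1 — combined efficiency = eta_D * eta_S = 0.63 * 0.96 = 0.6048
Step 2 — PB = 131.3 / 0.6048 ≈ 217.10 kW (5 s.f.)

217.10 kW


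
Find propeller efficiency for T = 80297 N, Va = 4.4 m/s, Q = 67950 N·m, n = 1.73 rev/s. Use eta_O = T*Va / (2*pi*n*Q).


Formula: eta = T * Va / (2 * pi * n * Q)
Step 1 — numerator = T * Va = 80297 * 4.4 = 353306.8
Step 2 — 2 * pi * n = 2 * pi * 1.73 = 10.869911
Step 3 — denominator = 10.869911 * 67950 = 738610.45
Step 4 — eta = 353306.8 / 738610.45 ≈ 0.47834 (5 s.f.)

0.47834


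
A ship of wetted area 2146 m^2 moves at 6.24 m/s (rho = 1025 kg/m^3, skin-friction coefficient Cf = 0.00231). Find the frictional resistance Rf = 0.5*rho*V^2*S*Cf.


Formula: Rf = 0.5 * rho * V^2 * S * Cf
Step 1 — V^2 = 6.24^2 = 38.9376
Step 2 — 0.5 * rho * V^2 = 0.5 * 1025 * 38.9376 = 19955.52
Step 3 — Rf = 19955.52 * 2146 * 0.00231 ≈ 98925 N (5 s.f.)

98925 N


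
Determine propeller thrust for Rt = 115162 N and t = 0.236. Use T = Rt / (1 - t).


Formula: T = Rt / (1 - t)
Step 1 — (1 - t) = 1 - 0.236 = 0.764
Step 2 — T = 115162 / 0.764 ≈ 150740 N (5 s.f.)

150740 N


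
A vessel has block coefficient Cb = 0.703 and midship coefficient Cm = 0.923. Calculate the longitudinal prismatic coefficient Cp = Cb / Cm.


Formula: Cp = Cb / Cm
Substituting: Cp = 0.703 / 0.923
Result: Cp ≈ 0.76165 (5 s.f.)

0.76165


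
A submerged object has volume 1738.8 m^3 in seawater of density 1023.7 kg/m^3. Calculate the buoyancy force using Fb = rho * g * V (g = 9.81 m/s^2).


Formula: Fb = rho * g * V
Substituting: Fb = 1023.7 * 9.81 * 1738.8
Intermediate: 1023.7 * 9.81 = 10042.497
Result: Fb = 10042.497 * 1738.8 ≈ 17462000 N (5 s.f.)

17462000 N


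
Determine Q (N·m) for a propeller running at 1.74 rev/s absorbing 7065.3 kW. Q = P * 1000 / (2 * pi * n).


Formula: Q = P_W / (2 * pi * n)
Step 1 — P_W = 7065.3 kW * 1000 = 7065300.0 W
Step 2 — 2 * pi * n = 2 * pi * 1.74 = 10.932742
Step 3 — Q = 7065300.0 / 10.932742 ≈ 646250 N·m (5 s.f.)

646250 N·m


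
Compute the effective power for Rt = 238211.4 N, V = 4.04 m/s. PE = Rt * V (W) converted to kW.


Formula: PE = Rt * V / 1000 (kW)
Step 1 — PE (W) = 238211.4 * 4.04 = 962374.056 W
Step 2 — PE (kW) = 962374.056 / 1000 ≈ 962.37 kW (5 s.f.)

962.37 kW


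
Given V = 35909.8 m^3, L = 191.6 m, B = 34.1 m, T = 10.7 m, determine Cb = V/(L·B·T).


Formula: Cb = V / (L * B * T)
Step 1 — L * B * T = 191.6 * 34.1 * 10.7 = 69909.092 m^3
Step 2 — Cb = 35909.8 / 69909.092 ≈ 0.51366 (5 s.f.)

0.51366


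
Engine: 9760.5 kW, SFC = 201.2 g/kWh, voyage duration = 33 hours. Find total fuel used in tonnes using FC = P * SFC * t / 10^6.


Formula: FC (tonnes) = P * SFC * t / 1,000,000
Step 1 — P * SFC * t = 9760.5 * 201.2 * 33 = 64805815.8 g
Step 2 — FC (tonnes) = 64805815.8 / 1,000,000 ≈ 64.806 tonnes (5 s.f.)

64.806 tonnes


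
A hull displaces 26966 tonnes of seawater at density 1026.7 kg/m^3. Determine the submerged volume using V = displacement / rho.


Formula: V = mass / rho
Step 1 — convert tonnes to kg: 26966 t * 1000 = 26966000 kg
Step 2 — V = 26966000 / 1026.7 ≈ 26265 m^3 (5 s.f.)

26265 m^3


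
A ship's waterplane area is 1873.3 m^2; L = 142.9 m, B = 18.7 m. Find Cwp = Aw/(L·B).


Formula: Cwp = Aw / (L * B)
Step 1 — L * B = 142.9 * 18.7 = 2672.23 m^2
Step 2 — Cwp = 1873.3 / 2672.23 ≈ 0.70102 (5 s.f.)

0.70102


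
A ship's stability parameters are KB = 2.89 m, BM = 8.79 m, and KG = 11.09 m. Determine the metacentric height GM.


Formula: GM = KB + BM - KG
Step 1 — KM = KB + BM = 2.89 + 8.79 = 11.68 m
Step 2 — GM = KM - KG = 11.68 - 11.09 = 0.59 m

0.59 m


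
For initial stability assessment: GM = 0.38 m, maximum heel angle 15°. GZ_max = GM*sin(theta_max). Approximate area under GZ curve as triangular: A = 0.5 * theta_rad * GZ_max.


Formula: GZ_max = GM * sin(theta); Area = 0.5 * theta_rad * GZ_max
Step 1 — GZ_max = 0.38 * sin(15°) = 0.38 * 0.258819 = 0.098351 m
Step 2 — theta_rad = 15 * pi/180 = 0.261799 rad
Step 3 — Area = 0.5 * 0.261799 * 0.098351 ≈ 0.012874 m·rad (5 s.f.)

0.012874 m·rad


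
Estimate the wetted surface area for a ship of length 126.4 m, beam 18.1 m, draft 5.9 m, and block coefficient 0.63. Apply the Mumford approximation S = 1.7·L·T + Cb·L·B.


Formula: S = 1.7*L*T + V/T with V = Cb*L*B*T, i.e. S = L * (1.7*T + Cb*B)
Step 1 — 1.7*T = 1.7 * 5.9 = 10.03 m
Step 2 — Cb*B = 0.63 * 18.1 = 11.403 m
Step 3 — 1.7*T + Cb*B = 10.03 + 11.403 = 21.433 m
Step 4 — S = 126.4 * 21.433 ≈ 2709.1 m^2 (5 s.f.)

2709.1 m^2


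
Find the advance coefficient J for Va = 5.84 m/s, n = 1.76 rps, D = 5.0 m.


Formula: J = Va / (n * D)
Step 1 — n * D = 1.76 * 5.0 = 8.8
Step 2 — J = 5.84 / 8.8 ≈ 0.66364 (5 s.f.)

0.66364


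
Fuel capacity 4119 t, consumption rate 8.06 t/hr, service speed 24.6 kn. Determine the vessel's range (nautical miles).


Formula: endurance = fuel / rate; range = endurance * speed
Step 1 — endurance = 4119 / 8.06 = 511.0422 hours
Step 2 — range = 511.0422 * 24.6 ≈ 12572 nautical miles (5 s.f.)

12572 NM


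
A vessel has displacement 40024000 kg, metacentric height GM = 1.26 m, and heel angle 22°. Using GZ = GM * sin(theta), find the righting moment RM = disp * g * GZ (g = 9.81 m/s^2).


Formula: GZ = GM * sin(theta); RM = disp * g * GZ
Step 1 — GZ = 1.26 * sin(22°) = 1.26 * 0.374607 = 0.472005 m
Step 2 — RM = 40024000 * 9.81 * 0.472005 ≈ 185330000 N·m (5 s.f.)

185330000 N·m


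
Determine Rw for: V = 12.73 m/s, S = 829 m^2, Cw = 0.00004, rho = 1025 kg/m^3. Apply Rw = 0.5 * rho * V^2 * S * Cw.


Formula: Rw = 0.5 * rho * V^2 * S * Cw
Step 1 — V^2 = 12.73^2 = 162.0529
Step 2 — 0.5 * rho * V^2 = 0.5 * 1025 * 162.0529 = 83052.11125
Step 3 — Rw = 83052.11125 * 829 * 0.00004 ≈ 2754.0 N (5 s.f.)

2754.0 N


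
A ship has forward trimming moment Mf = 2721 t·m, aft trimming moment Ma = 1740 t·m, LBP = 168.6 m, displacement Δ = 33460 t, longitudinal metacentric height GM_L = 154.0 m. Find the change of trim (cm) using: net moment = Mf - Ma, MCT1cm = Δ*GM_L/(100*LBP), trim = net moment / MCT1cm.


Formula: net trimming moment = Mf - Ma; MCT1cm = Δ*GM_L/(100*LBP); trim = net moment / MCT1cm
Step 1 — net trimming moment = 2721 - 1740 = 981 t·m
Step 2 — MCT1cm = 33460 * 154.0 / (100 * 168.6) = 305.6251 t·m/cm
Step 3 — trim = 981 / 305.6251 ≈ 3.2098 cm (5 s.f.)

3.2098 cm


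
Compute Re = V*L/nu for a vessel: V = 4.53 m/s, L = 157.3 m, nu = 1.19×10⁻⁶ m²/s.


Formula: Re = V * L / nu
Step 1 — V * L = 4.53 * 157.3 = 712.569 m^2/s
Step 2 — Re = 712.569 / 1.19e-6 = 5.99e+08

5.99e+08


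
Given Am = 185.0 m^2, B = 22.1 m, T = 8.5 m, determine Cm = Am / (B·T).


Formula: Cm = Am / (B * T)
Step 1 — B * T = 22.1 * 8.5 = 187.85 m^2
Step 2 — Cm = 185.0 / 187.85 ≈ 0.98483 (5 s.f.)

0.98483


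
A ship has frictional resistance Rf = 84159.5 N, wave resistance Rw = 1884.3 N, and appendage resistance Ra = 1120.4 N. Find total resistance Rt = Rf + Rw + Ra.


Formula: Rt = Rf + Rw + Ra
Substituting: Rt = 84159.5 + 1884.3 + 1120.4
Result: Rt = 87164.2 N

87164.2 N


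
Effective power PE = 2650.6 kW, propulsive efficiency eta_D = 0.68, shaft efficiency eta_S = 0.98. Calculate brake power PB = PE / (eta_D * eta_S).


Formula: PB = PE / (eta_D * eta_S)
Step 1 — combined efficiency = eta_D * eta_S = 0.68 * 0.98 = 0.6664
Step 2 — PB = 2650.6 / 0.6664 ≈ 3977.5 kW (5 s.f.)

3977.5 kW


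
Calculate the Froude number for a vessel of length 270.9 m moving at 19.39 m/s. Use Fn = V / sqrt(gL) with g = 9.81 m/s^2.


Formula: Fn = V / sqrt(g * L)
Step 1 — g * L = 9.81 * 270.9 = 2657.529
Step 2 — sqrt(g * L) = sqrt(2657.529) = 51.551227
Step 3 — Fn = 19.39 / 51.551227 ≈ 0.37613 (5 s.f.)

0.37613


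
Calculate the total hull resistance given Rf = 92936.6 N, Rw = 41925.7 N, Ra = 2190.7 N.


Formula: Rt = Rf + Rw + Ra
Substituting: Rt = 92936.6 + 41925.7 + 2190.7
Result: Rt = 137053.0 N

137053.0 N


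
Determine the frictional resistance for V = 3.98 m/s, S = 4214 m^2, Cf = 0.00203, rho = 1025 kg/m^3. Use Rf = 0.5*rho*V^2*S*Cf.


Formula: Rf = 0.5 * rho * V^2 * S * Cf
Step 1 — V^2 = 3.98^2 = 15.8404
Step 2 — 0.5 * rho * V^2 = 0.5 * 1025 * 15.8404 = 8118.205
Step 3 — Rf = 8118.205 * 4214 * 0.00203 ≈ 69447 N (5 s.f.)

69447 N


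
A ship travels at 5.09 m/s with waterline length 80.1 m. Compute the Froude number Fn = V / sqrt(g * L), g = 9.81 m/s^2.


Formula: Fn = V / sqrt(g * L)
Step 1 — g * L = 9.81 * 80.1 = 785.781
Step 2 — sqrt(g * L) = sqrt(785.781) = 28.031786
Step 3 — Fn = 5.09 / 28.031786 ≈ 0.18158 (5 s.f.)

0.18158


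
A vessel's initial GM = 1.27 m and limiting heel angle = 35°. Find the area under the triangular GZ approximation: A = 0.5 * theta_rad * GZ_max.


Formula: GZ_max = GM * sin(theta); Area = 0.5 * theta_rad * GZ_max
Step 1 — GZ_max = 1.27 * sin(35°) = 1.27 * 0.573576 = 0.728442 m
Step 2 — theta_rad = 35 * pi/180 = 0.610865 rad
Step 3 — Area = 0.5 * 0.610865 * 0.728442 ≈ 0.22249 m·rad (5 s.f.)

0.22249 m·rad


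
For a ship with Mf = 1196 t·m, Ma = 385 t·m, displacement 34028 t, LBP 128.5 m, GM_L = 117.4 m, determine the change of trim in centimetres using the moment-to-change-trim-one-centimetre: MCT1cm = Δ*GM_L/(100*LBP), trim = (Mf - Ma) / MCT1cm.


Formula: net trimming moment = Mf - Ma; MCT1cm = Δ*GM_L/(100*LBP); trim = net moment / MCT1cm
Step 1 — net trimming moment = 1196 - 385 = 811 t·m
Step 2 — MCT1cm = 34028 * 117.4 / (100 * 128.5) = 310.8862 t·m/cm
Step 3 — trim = 811 / 310.8862 ≈ 2.6087 cm (5 s.f.)

2.6087 cm


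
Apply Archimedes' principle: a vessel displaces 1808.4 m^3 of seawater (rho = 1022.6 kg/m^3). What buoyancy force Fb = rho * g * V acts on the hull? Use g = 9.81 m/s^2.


Formula: Fb = rho * g * V
Substituting: Fb = 1022.6 * 9.81 * 1808.4
Intermediate: 1022.6 * 9.81 = 10031.706
Result: Fb = 10031.706 * 1808.4 ≈ 18141000 N (5 s.f.)

18141000 N


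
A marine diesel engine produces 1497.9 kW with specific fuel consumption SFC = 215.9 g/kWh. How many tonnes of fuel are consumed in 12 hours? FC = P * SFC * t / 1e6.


Formula: FC (tonnes) = P * SFC * t / 1,000,000
Step 1 — P * SFC * t = 1497.9 * 215.9 * 12 = 3880759.32 g
Step 2 — FC (tonnes) = 3880759.32 / 1,000,000 ≈ 3.8808 tonnes (5 s.f.)

3.8808 tonnes


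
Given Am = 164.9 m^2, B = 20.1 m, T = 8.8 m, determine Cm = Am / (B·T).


Formula: Cm = Am / (B * T)
Step 1 — B * T = 20.1 * 8.8 = 176.88 m^2
Step 2 — Cm = 164.9 / 176.88 ≈ 0.93227 (5 s.f.)

0.93227


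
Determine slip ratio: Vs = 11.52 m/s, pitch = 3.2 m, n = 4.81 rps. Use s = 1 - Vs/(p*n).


Formula: s = 1 - Vs / (p * n)
Step 1 — p * n = 3.2 * 4.81 = 15.392
Step 2 — Vs / (p*n) = 11.52 / 15.392 = 0.748441 (6 d.p.)
Step 3 — s = 1 - 0.748441 = 0.251559

0.251559


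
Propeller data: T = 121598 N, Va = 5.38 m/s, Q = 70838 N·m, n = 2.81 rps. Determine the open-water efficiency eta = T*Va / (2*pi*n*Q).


Formula: eta = T * Va / (2 * pi * n * Q)
Step 1 — numerator = T * Va = 121598 * 5.38 = 654197.24
Step 2 — 2 * pi * n = 2 * pi * 2.81 = 17.655751
Step 3 — denominator = 17.655751 * 70838 = 1250698.09
Step 4 — eta = 654197.24 / 1250698.09 ≈ 0.52307 (5 s.f.)

0.52307


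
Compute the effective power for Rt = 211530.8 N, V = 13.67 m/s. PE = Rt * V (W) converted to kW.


Formula: PE = Rt * V / 1000 (kW)
Step 1 — PE (W) = 211530.8 * 13.67 = 2891626.036 W
Step 2 — PE (kW) = 2891626.036 / 1000 ≈ 2891.6 kW (5 s.f.)

2891.6 kW


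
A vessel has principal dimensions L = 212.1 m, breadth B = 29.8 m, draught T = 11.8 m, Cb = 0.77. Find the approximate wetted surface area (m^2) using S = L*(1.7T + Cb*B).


Formula: S = 1.7*L*T + V/T with V = Cb*L*B*T, i.e. S = L * (1.7*T + Cb*B)
Step 1 — 1.7*T = 1.7 * 11.8 = 20.06 m
Step 2 — Cb*B = 0.77 * 29.8 = 22.946 m
Step 3 — 1.7*T + Cb*B = 20.06 + 22.946 = 43.006 m
Step 4 — S = 212.1 * 43.006 ≈ 9121.6 m^2 (5 s.f.)

9121.6 m^2


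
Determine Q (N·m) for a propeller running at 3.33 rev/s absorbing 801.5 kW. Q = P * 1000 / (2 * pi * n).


Formula: Q = P_W / (2 * pi * n)
Step 1 — P_W = 801.5 kW * 1000 = 801500.0 W
Step 2 — 2 * pi * n = 2 * pi * 3.33 = 20.923007
Step 3 — Q = 801500.0 / 20.923007 ≈ 38307 N·m (5 s.f.)

38307 N·m


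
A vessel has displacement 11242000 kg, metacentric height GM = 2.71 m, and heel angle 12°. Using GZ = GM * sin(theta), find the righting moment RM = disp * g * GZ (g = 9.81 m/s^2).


Formula: GZ = GM * sin(theta); RM = disp * g * GZ
Step 1 — GZ = 2.71 * sin(12°) = 2.71 * 0.207912 = 0.563442 m
Step 2 — RM = 11242000 * 9.81 * 0.563442 ≈ 62139000 N·m (5 s.f.)

62139000 N·m


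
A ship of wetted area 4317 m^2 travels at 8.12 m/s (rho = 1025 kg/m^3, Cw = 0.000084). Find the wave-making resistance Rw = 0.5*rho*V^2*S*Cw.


Formula: Rw = 0.5 * rho * V^2 * S * Cw
Step 1 — V^2 = 8.12^2 = 65.9344
Step 2 — 0.5 * rho * V^2 = 0.5 * 1025 * 65.9344 = 33791.38
Step 3 — Rw = 33791.38 * 4317 * 0.000084 ≈ 12254 N (5 s.f.)

12254 N


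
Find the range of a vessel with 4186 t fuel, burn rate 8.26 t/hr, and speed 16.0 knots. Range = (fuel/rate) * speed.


Formula: endurance = fuel / rate; range = endurance * speed
Step 1 — endurance = 4186 / 8.26 = 506.7797 hours
Step 2 — range = 506.7797 * 16.0 ≈ 8108.5 nautical miles (5 s.f.)

8108.5 NM


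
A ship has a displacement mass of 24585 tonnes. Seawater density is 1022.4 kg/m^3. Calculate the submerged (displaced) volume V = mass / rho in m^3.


Formula: V = mass / rho
Step 1 — convert tonnes to kg: 24585 t * 1000 = 24585000 kg
Step 2 — V = 24585000 / 1022.4 ≈ 24046 m^3 (5 s.f.)

24046 m^3


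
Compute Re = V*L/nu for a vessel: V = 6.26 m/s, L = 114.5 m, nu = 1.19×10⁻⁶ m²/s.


Formula: Re = V * L / nu
Step 1 — V * L = 6.26 * 114.5 = 716.77 m^2/s
Step 2 — Re = 716.77 / 1.19e-6 = 6.02e+08

6.02e+08


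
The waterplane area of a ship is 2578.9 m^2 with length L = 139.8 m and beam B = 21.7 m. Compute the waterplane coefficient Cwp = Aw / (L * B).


Formula: Cwp = Aw / (L * B)
Step 1 — L * B = 139.8 * 21.7 = 3033.66 m^2
Step 2 — Cwp = 2578.9 / 3033.66 ≈ 0.85010 (5 s.f.)

0.85010


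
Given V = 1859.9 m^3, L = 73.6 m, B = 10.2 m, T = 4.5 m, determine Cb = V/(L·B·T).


Formula: Cb = V / (L * B * T)
Step 1 — L * B * T = 73.6 * 10.2 * 4.5 = 3378.24 m^3
Step 2 — Cb = 1859.9 / 3378.24 ≈ 0.55055 (5 s.f.)

0.55055


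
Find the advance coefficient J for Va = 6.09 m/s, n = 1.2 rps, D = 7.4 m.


Formula: J = Va / (n * D)
Step 1 — n * D = 1.2 * 7.4 = 8.88
Step 2 — J = 6.09 / 8.88 ≈ 0.68581 (5 s.f.)

0.68581


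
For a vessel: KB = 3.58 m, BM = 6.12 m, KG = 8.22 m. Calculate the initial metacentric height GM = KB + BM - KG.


Formula: GM = KB + BM - KG
Step 1 — KM = KB + BM = 3.58 + 6.12 = 9.7 m
Step 2 — GM = KM - KG = 9.7 - 8.22 = 1.48 m

1.48 m


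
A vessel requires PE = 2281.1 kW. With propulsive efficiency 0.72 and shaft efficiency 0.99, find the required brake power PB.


Formula: PB = PE / (eta_D * eta_S)
Step 1 — combined efficiency = eta_D * eta_S = 0.72 * 0.99 = 0.7128
Step 2 — PB = 2281.1 / 0.7128 ≈ 3200.2 kW (5 s.f.)

3200.2 kW


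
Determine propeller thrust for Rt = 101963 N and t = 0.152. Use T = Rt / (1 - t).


Formula: T = Rt / (1 - t)
Step 1 — (1 - t) = 1 - 0.152 = 0.848
Step 2 — T = 101963 / 0.848 ≈ 120240 N (5 s.f.)

120240 N


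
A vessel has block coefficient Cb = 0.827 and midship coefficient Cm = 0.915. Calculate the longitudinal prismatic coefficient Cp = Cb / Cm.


Formula: Cp = Cb / Cm
Substituting: Cp = 0.827 / 0.915
Result: Cp ≈ 0.90383 (5 s.f.)

0.90383


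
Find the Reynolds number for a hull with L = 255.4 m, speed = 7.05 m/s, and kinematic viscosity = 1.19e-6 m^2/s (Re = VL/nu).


Formula: Re = V * L / nu
Step 1 — V * L = 7.05 * 255.4 = 1800.57 m^2/s
Step 2 — Re = 1800.57 / 1.19e-6 = 1.51e+09

1.51e+09


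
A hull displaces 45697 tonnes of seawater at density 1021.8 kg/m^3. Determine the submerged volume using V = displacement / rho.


Formula: V = mass / rho
Step 1 — convert tonnes to kg: 45697 t * 1000 = 45697000 kg
Step 2 — V = 45697000 / 1021.8 ≈ 44722 m^3 (5 s.f.)

44722 m^3


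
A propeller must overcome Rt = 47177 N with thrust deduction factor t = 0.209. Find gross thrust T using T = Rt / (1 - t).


Formula: T = Rt / (1 - t)
Step 1 — (1 - t) = 1 - 0.209 = 0.791
Step 2 — T = 47177 / 0.791 ≈ 59642 N (5 s.f.)

59642 N


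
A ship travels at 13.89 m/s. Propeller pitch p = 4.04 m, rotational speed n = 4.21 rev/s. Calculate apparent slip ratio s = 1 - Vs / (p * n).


Formula: s = 1 - Vs / (p * n)
Step 1 — p * n = 4.04 * 4.21 = 17.0084
Step 2 — Vs / (p*n) = 13.89 / 17.0084 = 0.816655 (6 d.p.)
Step 3 — s = 1 - 0.816655 = 0.183345

0.183345


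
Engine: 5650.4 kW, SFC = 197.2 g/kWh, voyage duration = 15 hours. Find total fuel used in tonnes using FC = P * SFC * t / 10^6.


Formula: FC (tonnes) = P * SFC * t / 1,000,000
Step 1 — P * SFC * t = 5650.4 * 197.2 * 15 = 16713883.2 g
Step 2 — FC (tonnes) = 16713883.2 / 1,000,000 ≈ 16.714 tonnes (5 s.f.)

16.714 tonnes


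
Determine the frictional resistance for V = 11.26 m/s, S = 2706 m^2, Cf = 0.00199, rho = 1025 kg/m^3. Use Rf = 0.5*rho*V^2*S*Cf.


Formula: Rf = 0.5 * rho * V^2 * S * Cf
Step 1 — V^2 = 11.26^2 = 126.7876
Step 2 — 0.5 * rho * V^2 = 0.5 * 1025 * 126.7876 = 64978.645
Step 3 — Rf = 64978.645 * 2706 * 0.00199 ≈ 349910 N (5 s.f.)

349910 N


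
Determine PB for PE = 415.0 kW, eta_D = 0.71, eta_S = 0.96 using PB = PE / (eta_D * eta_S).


Formula: PB = PE / (eta_D * eta_S)
Step 1 — combined efficiency = eta_D * eta_S = 0.71 * 0.96 = 0.6816
Step 2 — PB = 415.0 / 0.6816 ≈ 608.86 kW (5 s.f.)

608.86 kW


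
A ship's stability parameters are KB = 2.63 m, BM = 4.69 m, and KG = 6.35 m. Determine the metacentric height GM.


Formula: GM = KB + BM - KG
Step 1 — KM = KB + BM = 2.63 + 4.69 = 7.32 m
Step 2 — GM = KM - KG = 7.32 - 6.35 = 0.97 m

0.97 m


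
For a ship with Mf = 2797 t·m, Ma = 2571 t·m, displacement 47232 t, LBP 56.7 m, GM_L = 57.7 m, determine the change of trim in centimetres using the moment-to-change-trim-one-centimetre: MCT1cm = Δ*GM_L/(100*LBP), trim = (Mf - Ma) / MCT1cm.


Formula: net trimming moment = Mf - Ma; MCT1cm = Δ*GM_L/(100*LBP); trim = net moment / MCT1cm
Step 1 — net trimming moment = 2797 - 2571 = 226 t·m
Step 2 — MCT1cm = 47232 * 57.7 / (100 * 56.7) = 480.6502 t·m/cm
Step 3 — trim = 226 / 480.6502 ≈ 0.47020 cm (5 s.f.)

0.47020 cm


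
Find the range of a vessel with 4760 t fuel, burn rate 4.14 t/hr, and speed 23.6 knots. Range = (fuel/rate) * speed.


Formula: endurance = fuel / rate; range = endurance * speed
Step 1 — endurance = 4760 / 4.14 = 1149.7585 hours
Step 2 — range = 1149.7585 * 23.6 ≈ 27134 nautical miles (5 s.f.)

27134 NM


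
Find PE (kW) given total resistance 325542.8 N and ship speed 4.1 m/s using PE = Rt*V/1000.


Formula: PE = Rt * V / 1000 (kW)
Step 1 — PE (W) = 325542.8 * 4.1 = 1334725.48 W
Step 2 — PE (kW) = 1334725.48 / 1000 ≈ 1334.7 kW (5 s.f.)

1334.7 kW


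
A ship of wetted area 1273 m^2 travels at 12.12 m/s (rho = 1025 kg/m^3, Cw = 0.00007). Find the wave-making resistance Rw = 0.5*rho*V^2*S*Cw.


Formula: Rw = 0.5 * rho * V^2 * S * Cw
Step 1 — V^2 = 12.12^2 = 146.8944
Step 2 — 0.5 * rho * V^2 = 0.5 * 1025 * 146.8944 = 75283.38
Step 3 — Rw = 75283.38 * 1273 * 0.00007 ≈ 6708.5 N (5 s.f.)

6708.5 N


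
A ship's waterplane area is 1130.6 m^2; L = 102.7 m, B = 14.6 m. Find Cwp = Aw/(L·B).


Formula: Cwp = Aw / (L * B)
Step 1 — L * B = 102.7 * 14.6 = 1499.42 m^2
Step 2 — Cwp = 1130.6 / 1499.42 ≈ 0.75402 (5 s.f.)

0.75402


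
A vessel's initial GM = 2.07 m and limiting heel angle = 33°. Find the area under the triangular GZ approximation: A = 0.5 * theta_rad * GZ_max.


Formula: GZ_max = GM * sin(theta); Area = 0.5 * theta_rad * GZ_max
Step 1 — GZ_max = 2.07 * sin(33°) = 2.07 * 0.544639 = 1.127403 m
Step 2 — theta_rad = 33 * pi/180 = 0.575959 rad
Step 3 — Area = 0.5 * 0.575959 * 1.127403 ≈ 0.32467 m·rad (5 s.f.)

0.32467 m·rad


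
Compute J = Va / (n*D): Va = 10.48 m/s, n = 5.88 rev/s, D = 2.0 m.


Formula: J = Va / (n * D)
Step 1 — n * D = 5.88 * 2.0 = 11.76
Step 2 — J = 10.48 / 11.76 ≈ 0.89116 (5 s.f.)

0.89116


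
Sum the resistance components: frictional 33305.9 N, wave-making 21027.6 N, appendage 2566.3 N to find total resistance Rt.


Formula: Rt = Rf + Rw + Ra
Substituting: Rt = 33305.9 + 21027.6 + 2566.3
Result: Rt = 56899.8 N

56899.8 N


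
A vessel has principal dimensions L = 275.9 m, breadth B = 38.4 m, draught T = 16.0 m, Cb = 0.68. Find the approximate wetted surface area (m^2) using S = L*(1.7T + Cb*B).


Formula: S = 1.7*L*T + V/T with V = Cb*L*B*T, i.e. S = L * (1.7*T + Cb*B)
Step 1 — 1.7*T = 1.7 * 16.0 = 27.2 m
Step 2 — Cb*B = 0.68 * 38.4 = 26.112 m
Step 3 — 1.7*T + Cb*B = 27.2 + 26.112 = 53.312 m
Step 4 — S = 275.9 * 53.312 ≈ 14709 m^2 (5 s.f.)

14709 m^2


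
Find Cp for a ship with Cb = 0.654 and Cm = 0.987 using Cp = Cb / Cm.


Formula: Cp = Cb / Cm
Substituting: Cp = 0.654 / 0.987
Result: Cp ≈ 0.66261 (5 s.f.)

0.66261


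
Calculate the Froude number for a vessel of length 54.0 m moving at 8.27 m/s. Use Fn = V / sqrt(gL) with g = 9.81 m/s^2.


Formula: Fn = V / sqrt(g * L)
Step 1 — g * L = 9.81 * 54.0 = 529.74
Step 2 — sqrt(g * L) = sqrt(529.74) = 23.016081
Step 3 — Fn = 8.27 / 23.016081 ≈ 0.35931 (5 s.f.)

0.35931


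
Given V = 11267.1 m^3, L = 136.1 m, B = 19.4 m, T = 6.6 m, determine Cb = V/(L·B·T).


Formula: Cb = V / (L * B * T)
Step 1 — L * B * T = 136.1 * 19.4 * 6.6 = 17426.244 m^3
Step 2 — Cb = 11267.1 / 17426.244 ≈ 0.64656 (5 s.f.)

0.64656


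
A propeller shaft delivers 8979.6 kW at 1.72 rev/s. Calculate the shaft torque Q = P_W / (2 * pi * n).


Formula: Q = P_W / (2 * pi * n)
Step 1 — P_W = 8979.6 kW * 1000 = 8979600.0 W
Step 2 — 2 * pi * n = 2 * pi * 1.72 = 10.807079
Step 3 — Q = 8979600.0 / 10.807079 ≈ 830900 N·m (5 s.f.)

830900 N·m


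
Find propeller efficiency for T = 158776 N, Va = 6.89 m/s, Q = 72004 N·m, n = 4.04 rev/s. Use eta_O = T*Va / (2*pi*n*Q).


Formula: eta = T * Va / (2 * pi * n * Q)
Step 1 — numerator = T * Va = 158776 * 6.89 = 1093966.64
Step 2 — 2 * pi * n = 2 * pi * 4.04 = 25.384069
Step 3 — denominator = 25.384069 * 72004 = 1827754.5
Step 4 — eta = 1093966.64 / 1827754.5 ≈ 0.59853 (5 s.f.)

0.59853


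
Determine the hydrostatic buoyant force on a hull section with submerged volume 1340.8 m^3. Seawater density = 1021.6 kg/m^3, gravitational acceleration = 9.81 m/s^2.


Formula: Fb = rho * g * V
Substituting: Fb = 1021.6 * 9.81 * 1340.8
Intermediate: 1021.6 * 9.81 = 10021.896
Result: Fb = 10021.896 * 1340.8 ≈ 13437000 N (5 s.f.)

13437000 N


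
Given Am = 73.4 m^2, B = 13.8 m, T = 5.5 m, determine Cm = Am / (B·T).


Formula: Cm = Am / (B * T)
Step 1 — B * T = 13.8 * 5.5 = 75.9 m^2
Step 2 — Cm = 73.4 / 75.9 ≈ 0.96706 (5 s.f.)

0.96706


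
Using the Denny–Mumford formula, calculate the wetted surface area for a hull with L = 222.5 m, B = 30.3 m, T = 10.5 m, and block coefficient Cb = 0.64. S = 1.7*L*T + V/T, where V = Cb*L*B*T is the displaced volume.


Formula: S = 1.7*L*T + V/T with V = Cb*L*B*T, i.e. S = L * (1.7*T + Cb*B)
Step 1 — 1.7*T = 1.7 * 10.5 = 17.85 m
Step 2 — Cb*B = 0.64 * 30.3 = 19.392 m
Step 3 — 1.7*T + Cb*B = 17.85 + 19.392 = 37.242 m
Step 4 — S = 222.5 * 37.242 ≈ 8286.3 m^2 (5 s.f.)

8286.3 m^2


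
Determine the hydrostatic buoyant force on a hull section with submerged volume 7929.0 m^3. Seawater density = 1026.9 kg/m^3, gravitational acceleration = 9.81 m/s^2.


Formula: Fb = rho * g * V
Substituting: Fb = 1026.9 * 9.81 * 7929.0
Intermediate: 1026.9 * 9.81 = 10073.889
Result: Fb = 10073.889 * 7929.0 ≈ 79876000 N (5 s.f.)

79876000 N
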